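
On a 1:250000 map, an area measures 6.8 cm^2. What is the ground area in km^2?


ground_area = 6.8 * (250000/100)^2 = 42500000.0 m^2 = 42.5 km^2

42.5 km^2


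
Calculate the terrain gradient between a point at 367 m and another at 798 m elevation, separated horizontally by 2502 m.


gradient = (798 - 367) / 2502 = 431 / 2502 = 0.1723

0.1723


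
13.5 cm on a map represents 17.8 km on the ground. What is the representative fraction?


ground = 17.8 km = 1780000 cm; RF denominator = ground / map = 1780000 / 13.5 ≈ 131852; RF = 1:131852

1:131852


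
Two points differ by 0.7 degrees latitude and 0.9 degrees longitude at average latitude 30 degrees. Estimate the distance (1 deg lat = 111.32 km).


dlat_km = 0.7 * 111.32 = 77.924
dlon_km = 0.9 * 111.32 * cos(30) ≈ 86.765
dist = sqrt(77.924^2 + 86.765^2) ≈ 116.6 km

116.6 km


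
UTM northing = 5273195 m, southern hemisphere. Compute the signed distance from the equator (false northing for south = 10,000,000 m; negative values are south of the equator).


For southern: actual = 5273195 - 10000000 = -4726805 m

-4726805 m


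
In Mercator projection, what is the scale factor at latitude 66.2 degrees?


SF = 1 / cos(66.2) = 1 / 0.403545 = 2.478

2.478


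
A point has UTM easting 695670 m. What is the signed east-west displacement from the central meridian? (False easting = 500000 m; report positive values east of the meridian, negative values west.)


displacement = 695670 - 500000 = 195670 m

195670 m


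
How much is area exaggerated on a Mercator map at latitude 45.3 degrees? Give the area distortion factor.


area_distortion = 1/cos^2(45.3) = 2.021

2.021


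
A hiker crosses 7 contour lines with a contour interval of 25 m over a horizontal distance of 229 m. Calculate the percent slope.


elevation change = 7 * 25 = 175 m
slope = 175 / 229 * 100 = 76.4%

76.4%


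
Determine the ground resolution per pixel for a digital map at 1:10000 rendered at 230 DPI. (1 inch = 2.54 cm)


pixel_cm = 2.54 / 230 ≈ 0.011043 cm
ground = pixel_cm * 10000 / 100 = 2.54 * 10000 / (230 * 100) = 25400 / 23000 ≈ 1.1 m

1.1 m


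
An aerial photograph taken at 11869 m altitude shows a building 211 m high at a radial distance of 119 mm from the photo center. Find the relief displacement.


d = h * r / H = 211 * 119 / 11869 = 2.12 mm

2.12 mm


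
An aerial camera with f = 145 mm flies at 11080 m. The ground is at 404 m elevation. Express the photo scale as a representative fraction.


scale = f / (H - h) = 145 mm / 10676 m = 145 / 10676000 = 1:73628

1:73628


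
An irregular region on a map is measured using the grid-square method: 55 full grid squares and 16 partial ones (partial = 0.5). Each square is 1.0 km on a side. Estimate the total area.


effective squares = 55 + 16 * 0.5 = 63.0
area = 63.0 * 1.0 = 63.0 km^2

63.0 km^2


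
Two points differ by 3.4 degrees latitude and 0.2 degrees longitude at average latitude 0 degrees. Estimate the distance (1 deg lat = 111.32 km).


dlat_km = 3.4 * 111.32 = 378.488
dlon_km = 0.2 * 111.32 * cos(0) ≈ 22.264
dist = sqrt(378.488^2 + 22.264^2) ≈ 379.1 km

379.1 km


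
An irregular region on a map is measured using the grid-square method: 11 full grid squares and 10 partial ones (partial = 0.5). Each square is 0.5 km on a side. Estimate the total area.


effective squares = 11 + 10 * 0.5 = 16.0
area = 16.0 * 0.25 = 4.0 km^2

4.0 km^2


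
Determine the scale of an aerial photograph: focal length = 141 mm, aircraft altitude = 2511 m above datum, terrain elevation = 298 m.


scale = f / (H - h) = 141 mm / 2213 m = 141 / 2213000 = 1:15695

1:15695


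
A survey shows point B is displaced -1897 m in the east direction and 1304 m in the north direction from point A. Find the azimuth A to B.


az = atan2(-1897, 1304) = -55.5 deg
adjusted to 0-360: 304.5 degrees

304.5 degrees


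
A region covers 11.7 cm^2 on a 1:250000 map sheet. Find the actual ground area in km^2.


ground_area = 11.7 * (250000/100)^2 = 73125000.0 m^2 = 73.125 km^2

73.125 km^2


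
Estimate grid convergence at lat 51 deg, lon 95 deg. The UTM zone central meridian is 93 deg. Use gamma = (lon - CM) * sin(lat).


gamma = (95 - 93) * sin(51) = 2 * 0.777146 = 1.554 degrees

1.554 degrees


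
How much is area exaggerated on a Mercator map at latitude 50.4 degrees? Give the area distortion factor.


area_distortion = 1/cos^2(50.4) = 2.461

2.461


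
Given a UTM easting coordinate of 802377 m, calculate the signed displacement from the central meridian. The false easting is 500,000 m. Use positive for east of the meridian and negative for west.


displacement = 802377 - 500000 = 302377 m

302377 m


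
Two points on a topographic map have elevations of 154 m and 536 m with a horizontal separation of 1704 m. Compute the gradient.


gradient = (536 - 154) / 1704 = 382 / 1704 = 0.2242

0.2242


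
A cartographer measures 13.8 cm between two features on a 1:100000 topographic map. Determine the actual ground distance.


ground = 13.8 cm * 100000 / 100 = 13800.0 m = 13.8 km

13.8 km


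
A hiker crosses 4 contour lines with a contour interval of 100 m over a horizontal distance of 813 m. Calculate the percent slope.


elevation change = 4 * 100 = 400 m
slope = 400 / 813 * 100 = 49.2%

49.2%


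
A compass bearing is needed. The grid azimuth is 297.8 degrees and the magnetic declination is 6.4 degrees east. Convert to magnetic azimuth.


magnetic azimuth = grid azimuth - declination (east +ve)
mag_az = 297.8 - 6.4 = 291.4 degrees

291.4 degrees


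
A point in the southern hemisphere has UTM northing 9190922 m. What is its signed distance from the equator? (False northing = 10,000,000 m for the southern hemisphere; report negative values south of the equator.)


For southern: actual = 9190922 - 10000000 = -809078 m

-809078 m


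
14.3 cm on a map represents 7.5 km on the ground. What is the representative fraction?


ground = 7.5 km = 750000 cm; RF denominator = ground / map = 750000 / 14.3 ≈ 52448; RF = 1:52448

1:52448


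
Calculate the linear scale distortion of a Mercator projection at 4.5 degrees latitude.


SF = 1 / cos(4.5) = 1 / 0.996917 = 1.003

1.003


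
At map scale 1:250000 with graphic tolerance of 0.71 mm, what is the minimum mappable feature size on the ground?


ground = 0.71 mm * 250000 / 1000 = 177.5 m

177.5 m


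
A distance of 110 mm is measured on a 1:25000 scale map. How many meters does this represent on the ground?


ground = 110 mm * 25000 / 1000 = 2750.0 m

2750.0 m


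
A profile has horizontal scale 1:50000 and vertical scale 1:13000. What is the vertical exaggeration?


VE = horizontal_scale / vertical_scale = 50000 / 13000 ≈ 3.8

3.8x


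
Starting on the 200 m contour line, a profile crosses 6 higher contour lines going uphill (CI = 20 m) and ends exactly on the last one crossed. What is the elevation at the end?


elevation = 200 + 6 * 20 = 320 m

320 m


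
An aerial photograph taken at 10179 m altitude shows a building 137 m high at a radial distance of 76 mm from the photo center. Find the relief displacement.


d = h * r / H = 137 * 76 / 10179 = 1.02 mm

1.02 mm


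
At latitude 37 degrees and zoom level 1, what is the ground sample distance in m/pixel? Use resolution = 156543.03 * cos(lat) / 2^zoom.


res = 156543.03 * cos(37) / 2^1 = 156543.03 * 0.79863551 / 2 = 62510.41 m/pixel

62510.41 m/pixel


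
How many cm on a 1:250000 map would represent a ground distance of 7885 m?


map_cm = 7885 * 100 / 250000 = 3.154 cm ≈ 3.15 cm

3.15 cm


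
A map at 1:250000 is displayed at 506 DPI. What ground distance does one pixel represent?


pixel_cm = 2.54 / 506 ≈ 0.00502 cm
ground = pixel_cm * 250000 / 100 = 2.54 * 250000 / (506 * 100) = 635000 / 50600 ≈ 12.55 m

12.55 m


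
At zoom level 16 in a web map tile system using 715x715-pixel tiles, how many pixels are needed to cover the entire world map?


tiles per axis = 2^16 = 65536
total tiles = 65536^2 = 4294967296
pixels per axis = 65536 * 715 = 46858240
total pixels = 46858240^2 = 2195694655897600

2195694655897600 pixels


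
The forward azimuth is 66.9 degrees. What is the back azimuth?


back azimuth = (66.9 + 180) mod 360 = 246.9 degrees

246.9 degrees


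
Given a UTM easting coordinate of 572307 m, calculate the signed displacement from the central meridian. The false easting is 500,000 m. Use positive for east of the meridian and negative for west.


displacement = 572307 - 500000 = 72307 m

72307 m


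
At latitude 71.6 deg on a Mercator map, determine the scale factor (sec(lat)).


SF = 1 / cos(71.6) = 1 / 0.315649 = 3.168

3.168


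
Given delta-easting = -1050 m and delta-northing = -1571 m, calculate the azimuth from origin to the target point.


az = atan2(-1050, -1571) = -146.2 deg
adjusted to 0-360: 213.8 degrees

213.8 degrees


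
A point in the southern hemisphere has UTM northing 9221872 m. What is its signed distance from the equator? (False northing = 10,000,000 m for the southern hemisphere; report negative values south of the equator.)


For southern: actual = 9221872 - 10000000 = -778128 m

-778128 m


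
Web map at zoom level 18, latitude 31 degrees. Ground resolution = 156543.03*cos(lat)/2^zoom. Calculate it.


res = 156543.03 * cos(31) / 2^18 = 156543.03 * 0.8571673 / 262144 = 0.51 m/pixel

0.51 m/pixel


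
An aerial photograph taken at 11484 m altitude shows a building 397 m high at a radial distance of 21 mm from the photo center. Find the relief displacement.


d = h * r / H = 397 * 21 / 11484 = 0.73 mm

0.73 mm


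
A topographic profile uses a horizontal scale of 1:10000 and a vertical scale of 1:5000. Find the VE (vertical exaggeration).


VE = horizontal_scale / vertical_scale = 10000 / 5000 = 2.0

2.0x


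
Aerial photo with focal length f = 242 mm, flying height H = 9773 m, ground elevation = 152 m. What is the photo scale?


scale = f / (H - h) = 242 mm / 9621 m = 242 / 9621000 = 1:39756

1:39756


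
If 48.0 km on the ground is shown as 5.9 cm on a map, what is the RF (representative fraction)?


ground = 48.0 km = 4800000 cm; RF denominator = ground / map = 4800000 / 5.9 ≈ 813559; RF = 1:813559

1:813559


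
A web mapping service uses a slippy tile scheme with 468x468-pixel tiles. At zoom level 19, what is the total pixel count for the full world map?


tiles per axis = 2^19 = 524288
total tiles = 524288^2 = 274877906944
pixels per axis = 524288 * 468 = 245366784
total pixels = 245366784^2 = 60204858690502656

60204858690502656 pixels


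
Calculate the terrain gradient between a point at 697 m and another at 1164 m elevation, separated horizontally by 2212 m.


gradient = (1164 - 697) / 2212 = 467 / 2212 = 0.2111

0.2111


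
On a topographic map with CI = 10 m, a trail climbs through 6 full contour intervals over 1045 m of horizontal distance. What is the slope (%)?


elevation change = 6 * 10 = 60 m
slope = 60 / 1045 * 100 = 5.7%

5.7%


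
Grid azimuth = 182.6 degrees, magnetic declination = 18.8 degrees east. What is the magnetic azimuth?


magnetic azimuth = grid azimuth - declination (east +ve)
mag_az = 182.6 - 18.8 = 163.8 degrees

163.8 degrees


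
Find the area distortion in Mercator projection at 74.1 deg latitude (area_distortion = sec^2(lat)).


area_distortion = 1/cos^2(74.1) = 13.324

13.324


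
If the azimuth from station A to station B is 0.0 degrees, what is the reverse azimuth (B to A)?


back azimuth = (0.0 + 180) mod 360 = 180.0 degrees

180.0 degrees


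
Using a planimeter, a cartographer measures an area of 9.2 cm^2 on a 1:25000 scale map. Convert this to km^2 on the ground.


ground_area = 9.2 * (25000/100)^2 = 575000.0 m^2 = 0.575 km^2

0.575 km^2


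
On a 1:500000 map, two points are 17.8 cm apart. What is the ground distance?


ground = 17.8 cm * 500000 / 100 = 89000.0 m = 89.0 km

89.0 km


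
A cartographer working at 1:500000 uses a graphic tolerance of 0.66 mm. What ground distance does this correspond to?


ground = 0.66 mm * 500000 / 1000 = 330.0 m

330.0 m


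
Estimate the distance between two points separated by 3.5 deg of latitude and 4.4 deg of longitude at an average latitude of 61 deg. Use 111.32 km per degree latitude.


dlat_km = 3.5 * 111.32 = 389.62
dlon_km = 4.4 * 111.32 * cos(61) ≈ 237.464
dist = sqrt(389.62^2 + 237.464^2) ≈ 456.3 km

456.3 km


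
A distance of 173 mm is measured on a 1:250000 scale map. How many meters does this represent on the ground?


ground = 173 mm * 250000 / 1000 = 43250.0 m

43250.0 m


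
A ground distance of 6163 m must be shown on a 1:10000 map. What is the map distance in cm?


map_cm = 6163 * 100 / 10000 = 61.63 cm

61.63 cm


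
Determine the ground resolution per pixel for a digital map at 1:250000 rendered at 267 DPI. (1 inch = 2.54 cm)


pixel_cm = 2.54 / 267 ≈ 0.009513 cm
ground = pixel_cm * 250000 / 100 = 2.54 * 250000 / (267 * 100) = 635000 / 26700 ≈ 23.78 m

23.78 m


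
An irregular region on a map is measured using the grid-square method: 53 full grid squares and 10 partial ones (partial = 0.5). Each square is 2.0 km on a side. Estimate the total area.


effective squares = 53 + 10 * 0.5 = 58.0
area = 58.0 * 4.0 = 232.0 km^2

232.0 km^2


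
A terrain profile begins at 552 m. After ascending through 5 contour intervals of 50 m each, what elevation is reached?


elevation = 552 + 5 * 50 = 802 m

802 m


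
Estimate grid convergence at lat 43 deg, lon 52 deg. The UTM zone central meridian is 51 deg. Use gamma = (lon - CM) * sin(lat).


gamma = (52 - 51) * sin(43) = 1 * 0.681998 = 0.682 degrees

0.682 degrees


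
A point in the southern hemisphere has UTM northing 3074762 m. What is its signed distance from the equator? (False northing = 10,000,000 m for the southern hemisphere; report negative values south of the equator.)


For southern: actual = 3074762 - 10000000 = -6925238 m

-6925238 m


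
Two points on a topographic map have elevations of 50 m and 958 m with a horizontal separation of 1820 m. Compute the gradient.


gradient = (958 - 50) / 1820 = 908 / 1820 = 0.4989

0.4989


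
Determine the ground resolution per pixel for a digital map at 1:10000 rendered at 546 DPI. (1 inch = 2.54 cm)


pixel_cm = 2.54 / 546 ≈ 0.004652 cm
ground = pixel_cm * 10000 / 100 = 2.54 * 10000 / (546 * 100) = 25400 / 54600 ≈ 0.47 m

0.47 m


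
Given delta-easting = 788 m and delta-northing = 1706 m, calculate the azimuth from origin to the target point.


az = atan2(788, 1706) = 24.8 deg
adjusted to 0-360: 24.8 degrees

24.8 degrees


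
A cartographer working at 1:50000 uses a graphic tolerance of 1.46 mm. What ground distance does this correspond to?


ground = 1.46 mm * 50000 / 1000 = 73.0 m

73.0 m


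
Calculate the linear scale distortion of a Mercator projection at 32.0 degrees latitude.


SF = 1 / cos(32.0) = 1 / 0.848048 = 1.179

1.179


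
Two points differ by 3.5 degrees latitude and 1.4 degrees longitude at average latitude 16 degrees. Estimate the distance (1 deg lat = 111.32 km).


dlat_km = 3.5 * 111.32 = 389.62
dlon_km = 1.4 * 111.32 * cos(16) ≈ 149.811
dist = sqrt(389.62^2 + 149.811^2) ≈ 417.4 km

417.4 km


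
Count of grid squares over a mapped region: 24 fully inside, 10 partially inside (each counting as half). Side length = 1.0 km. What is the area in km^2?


effective squares = 24 + 10 * 0.5 = 29.0
area = 29.0 * 1.0 = 29.0 km^2

29.0 km^2


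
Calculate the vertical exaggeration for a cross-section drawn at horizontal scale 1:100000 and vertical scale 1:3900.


VE = horizontal_scale / vertical_scale = 100000 / 3900 ≈ 25.6

25.6x


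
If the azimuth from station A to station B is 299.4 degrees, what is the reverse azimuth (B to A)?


back azimuth = (299.4 + 180) mod 360 = 119.4 degrees

119.4 degrees


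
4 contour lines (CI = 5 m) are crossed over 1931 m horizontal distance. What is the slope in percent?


elevation change = 4 * 5 = 20 m
slope = 20 / 1931 * 100 = 1.0%

1.0%


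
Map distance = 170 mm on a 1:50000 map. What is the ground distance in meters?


ground = 170 mm * 50000 / 1000 = 8500.0 m

8500.0 m


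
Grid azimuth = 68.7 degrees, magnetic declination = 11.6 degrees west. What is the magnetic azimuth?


magnetic azimuth = grid azimuth - declination (east +ve)
mag_az = 68.7 - -11.6 = 80.3 degrees

80.3 degrees


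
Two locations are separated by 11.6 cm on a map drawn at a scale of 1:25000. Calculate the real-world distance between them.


ground = 11.6 cm * 25000 / 100 = 2900.0 m = 2.9 km

2.9 km


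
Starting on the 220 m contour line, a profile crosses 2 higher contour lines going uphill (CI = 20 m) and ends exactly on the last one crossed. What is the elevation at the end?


elevation = 220 + 2 * 20 = 260 m

260 m


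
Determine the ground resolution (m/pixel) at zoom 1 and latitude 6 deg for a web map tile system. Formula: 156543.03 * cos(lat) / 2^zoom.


res = 156543.03 * cos(6) / 2^1 = 156543.03 * 0.9945219 / 2 = 77842.74 m/pixel

77842.74 m/pixel


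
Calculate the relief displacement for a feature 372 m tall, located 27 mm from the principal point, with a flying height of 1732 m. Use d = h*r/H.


d = h * r / H = 372 * 27 / 1732 = 5.8 mm

5.8 mm


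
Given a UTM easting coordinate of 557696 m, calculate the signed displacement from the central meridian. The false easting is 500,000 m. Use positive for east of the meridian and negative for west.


displacement = 557696 - 500000 = 57696 m

57696 m


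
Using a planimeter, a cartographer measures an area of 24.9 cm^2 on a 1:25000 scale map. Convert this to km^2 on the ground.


ground_area = 24.9 * (25000/100)^2 = 1556250.0 m^2 = 1.55625 km^2 ≈ 1.556 km^2

1.556 km^2


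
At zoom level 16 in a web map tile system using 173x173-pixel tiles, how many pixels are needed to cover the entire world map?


tiles per axis = 2^16 = 65536
total tiles = 65536^2 = 4294967296
pixels per axis = 65536 * 173 = 11337728
total pixels = 11337728^2 = 128544076201984

128544076201984 pixels


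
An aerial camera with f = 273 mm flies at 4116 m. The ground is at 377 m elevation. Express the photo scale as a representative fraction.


scale = f / (H - h) = 273 mm / 3739 m = 273 / 3739000 = 1:13696

1:13696


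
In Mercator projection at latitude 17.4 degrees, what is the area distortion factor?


area_distortion = 1/cos^2(17.4) = 1.098

1.098


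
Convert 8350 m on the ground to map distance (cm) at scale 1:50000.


map_cm = 8350 * 100 / 50000 = 16.7 cm

16.7 cm


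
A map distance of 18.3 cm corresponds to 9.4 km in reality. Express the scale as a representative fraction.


ground = 9.4 km = 940000 cm; RF denominator = ground / map = 940000 / 18.3 ≈ 51366; RF = 1:51366

1:51366


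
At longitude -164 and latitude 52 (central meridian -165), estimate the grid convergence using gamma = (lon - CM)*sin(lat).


gamma = (-164 - -165) * sin(52) = 1 * 0.788011 = 0.788 degrees

0.788 degrees


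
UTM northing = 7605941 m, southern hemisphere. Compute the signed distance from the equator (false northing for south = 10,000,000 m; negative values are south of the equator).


For southern: actual = 7605941 - 10000000 = -2394059 m

-2394059 m


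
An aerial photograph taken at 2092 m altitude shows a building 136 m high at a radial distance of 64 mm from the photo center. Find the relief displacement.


d = h * r / H = 136 * 64 / 2092 = 4.16 mm

4.16 mm


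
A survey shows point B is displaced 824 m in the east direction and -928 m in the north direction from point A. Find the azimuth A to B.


az = atan2(824, -928) = 138.4 deg
adjusted to 0-360: 138.4 degrees

138.4 degrees


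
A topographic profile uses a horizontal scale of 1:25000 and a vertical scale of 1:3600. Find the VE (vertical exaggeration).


VE = horizontal_scale / vertical_scale = 25000 / 3600 ≈ 6.9

6.9x


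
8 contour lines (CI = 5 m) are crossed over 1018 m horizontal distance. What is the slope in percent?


elevation change = 8 * 5 = 40 m
slope = 40 / 1018 * 100 = 3.9%

3.9%


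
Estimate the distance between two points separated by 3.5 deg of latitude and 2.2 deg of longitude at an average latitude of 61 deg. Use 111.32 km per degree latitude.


dlat_km = 3.5 * 111.32 = 389.62
dlon_km = 2.2 * 111.32 * cos(61) ≈ 118.732
dist = sqrt(389.62^2 + 118.732^2) ≈ 407.3 km

407.3 km


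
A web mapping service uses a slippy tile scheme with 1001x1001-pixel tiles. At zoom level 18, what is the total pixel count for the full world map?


tiles per axis = 2^18 = 262144
total tiles = 262144^2 = 68719476736
pixels per axis = 262144 * 1001 = 262406144
total pixels = 262406144^2 = 68856984408948736

68856984408948736 pixels


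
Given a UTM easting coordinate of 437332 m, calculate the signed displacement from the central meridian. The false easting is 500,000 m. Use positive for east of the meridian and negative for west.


displacement = 437332 - 500000 = -62668 m

-62668 m


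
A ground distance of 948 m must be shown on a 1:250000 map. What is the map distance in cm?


map_cm = 948 * 100 / 250000 = 0.3792 cm ≈ 0.38 cm

0.38 cm


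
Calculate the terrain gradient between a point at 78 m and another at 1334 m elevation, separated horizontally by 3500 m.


gradient = (1334 - 78) / 3500 = 1256 / 3500 = 0.3589

0.3589


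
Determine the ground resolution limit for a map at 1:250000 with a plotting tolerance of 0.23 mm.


ground = 0.23 mm * 250000 / 1000 = 57.5 m

57.5 m


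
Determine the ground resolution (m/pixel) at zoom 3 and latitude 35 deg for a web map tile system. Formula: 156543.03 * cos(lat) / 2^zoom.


res = 156543.03 * cos(35) / 2^3 = 156543.03 * 0.81915204 / 8 = 16029.07 m/pixel

16029.07 m/pixel


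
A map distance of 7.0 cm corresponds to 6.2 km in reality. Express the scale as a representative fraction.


ground = 6.2 km = 620000 cm; RF denominator = ground / map = 620000 / 7.0 ≈ 88571; RF = 1:88571

1:88571


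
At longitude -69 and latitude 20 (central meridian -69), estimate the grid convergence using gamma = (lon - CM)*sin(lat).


gamma = (-69 - -69) * sin(20) = 0 * 0.34202 = 0.0 degrees

0.0 degrees


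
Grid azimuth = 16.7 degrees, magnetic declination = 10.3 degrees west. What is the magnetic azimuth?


magnetic azimuth = grid azimuth - declination (east +ve)
mag_az = 16.7 - -10.3 = 27.0 degrees

27.0 degrees


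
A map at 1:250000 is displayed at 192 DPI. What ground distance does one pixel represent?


pixel_cm = 2.54 / 192 ≈ 0.013229 cm
ground = pixel_cm * 250000 / 100 = 2.54 * 250000 / (192 * 100) = 635000 / 19200 ≈ 33.07 m

33.07 m


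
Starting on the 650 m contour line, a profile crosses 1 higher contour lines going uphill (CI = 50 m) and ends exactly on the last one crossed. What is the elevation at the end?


elevation = 650 + 1 * 50 = 700 m

700 m


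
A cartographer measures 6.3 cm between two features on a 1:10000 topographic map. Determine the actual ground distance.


ground = 6.3 cm * 10000 / 100 = 630.0 m

630.0 m


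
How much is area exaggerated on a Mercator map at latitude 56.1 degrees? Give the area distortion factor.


area_distortion = 1/cos^2(56.1) = 3.215

3.215


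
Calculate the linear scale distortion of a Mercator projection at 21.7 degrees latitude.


SF = 1 / cos(21.7) = 1 / 0.929133 = 1.076

1.076


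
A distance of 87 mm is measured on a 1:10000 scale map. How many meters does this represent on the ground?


ground = 87 mm * 10000 / 1000 = 870.0 m

870.0 m


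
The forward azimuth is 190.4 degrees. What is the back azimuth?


back azimuth = (190.4 + 180) mod 360 = 10.4 degrees

10.4 degrees


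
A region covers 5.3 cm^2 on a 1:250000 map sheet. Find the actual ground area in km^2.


ground_area = 5.3 * (250000/100)^2 = 33125000.0 m^2 = 33.125 km^2

33.125 km^2


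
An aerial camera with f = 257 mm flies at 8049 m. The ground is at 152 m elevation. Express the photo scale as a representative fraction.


scale = f / (H - h) = 257 mm / 7897 m = 257 / 7897000 = 1:30728

1:30728


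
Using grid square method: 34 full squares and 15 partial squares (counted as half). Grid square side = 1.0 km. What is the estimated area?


effective squares = 34 + 15 * 0.5 = 41.5
area = 41.5 * 1.0 = 41.5 km^2

41.5 km^2


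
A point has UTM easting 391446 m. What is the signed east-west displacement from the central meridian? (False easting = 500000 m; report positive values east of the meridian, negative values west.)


displacement = 391446 - 500000 = -108554 m

-108554 m


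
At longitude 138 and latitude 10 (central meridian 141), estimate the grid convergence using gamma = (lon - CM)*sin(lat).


gamma = (138 - 141) * sin(10) = -3 * 0.173648 = -0.521 degrees

-0.521 degrees


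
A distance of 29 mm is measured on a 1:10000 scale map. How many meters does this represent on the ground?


ground = 29 mm * 10000 / 1000 = 290.0 m

290.0 m


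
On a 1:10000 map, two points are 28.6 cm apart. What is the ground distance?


ground = 28.6 cm * 10000 / 100 = 2860.0 m = 2.86 km

2.86 km


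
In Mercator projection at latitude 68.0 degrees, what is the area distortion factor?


area_distortion = 1/cos^2(68.0) = 7.126

7.126


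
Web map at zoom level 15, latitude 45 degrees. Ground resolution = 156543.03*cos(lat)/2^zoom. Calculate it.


res = 156543.03 * cos(45) / 2^15 = 156543.03 * 0.70710678 / 32768 = 3.38 m/pixel

3.38 m/pixel


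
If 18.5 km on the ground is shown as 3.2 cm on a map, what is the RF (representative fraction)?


ground = 18.5 km = 1850000 cm; RF denominator = ground / map = 1850000 / 3.2 = 578125; RF = 1:578125

1:578125


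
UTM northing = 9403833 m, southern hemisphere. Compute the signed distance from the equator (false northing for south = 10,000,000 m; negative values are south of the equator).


For southern: actual = 9403833 - 10000000 = -596167 m

-596167 m


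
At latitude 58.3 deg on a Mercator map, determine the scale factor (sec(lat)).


SF = 1 / cos(58.3) = 1 / 0.525472 = 1.903

1.903


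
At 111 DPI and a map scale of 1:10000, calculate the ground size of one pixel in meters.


pixel_cm = 2.54 / 111 ≈ 0.022883 cm
ground = pixel_cm * 10000 / 100 = 2.54 * 10000 / (111 * 100) = 25400 / 11100 ≈ 2.29 m

2.29 m


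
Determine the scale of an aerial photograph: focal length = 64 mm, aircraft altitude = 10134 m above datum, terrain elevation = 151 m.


scale = f / (H - h) = 64 mm / 9983 m = 64 / 9983000 = 1:155984

1:155984


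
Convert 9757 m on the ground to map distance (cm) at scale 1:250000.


map_cm = 9757 * 100 / 250000 = 3.9028 cm ≈ 3.9 cm

3.9 cm


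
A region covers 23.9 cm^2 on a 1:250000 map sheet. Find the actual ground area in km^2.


ground_area = 23.9 * (250000/100)^2 = 149375000.0 m^2 = 149.375 km^2

149.375 km^2


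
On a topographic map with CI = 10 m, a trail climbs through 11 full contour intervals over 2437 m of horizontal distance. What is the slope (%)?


elevation change = 11 * 10 = 110 m
slope = 110 / 2437 * 100 = 4.5%

4.5%


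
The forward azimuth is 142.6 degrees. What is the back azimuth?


back azimuth = (142.6 + 180) mod 360 = 322.6 degrees

322.6 degrees


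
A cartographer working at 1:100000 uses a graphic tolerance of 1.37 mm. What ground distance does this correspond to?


ground = 1.37 mm * 100000 / 1000 = 137.0 m

137.0 m


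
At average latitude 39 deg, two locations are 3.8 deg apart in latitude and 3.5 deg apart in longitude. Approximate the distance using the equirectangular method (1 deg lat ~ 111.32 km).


dlat_km = 3.8 * 111.32 = 423.016
dlon_km = 3.5 * 111.32 * cos(39) ≈ 302.792
dist = sqrt(423.016^2 + 302.792^2) ≈ 520.2 km

520.2 km


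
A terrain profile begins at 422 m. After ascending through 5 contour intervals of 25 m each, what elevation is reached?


elevation = 422 + 5 * 25 = 547 m

547 m


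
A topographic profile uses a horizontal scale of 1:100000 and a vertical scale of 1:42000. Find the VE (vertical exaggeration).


VE = horizontal_scale / vertical_scale = 100000 / 42000 ≈ 2.4

2.4x


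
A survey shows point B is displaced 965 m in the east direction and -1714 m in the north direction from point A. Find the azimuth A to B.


az = atan2(965, -1714) = 150.6 deg
adjusted to 0-360: 150.6 degrees

150.6 degrees


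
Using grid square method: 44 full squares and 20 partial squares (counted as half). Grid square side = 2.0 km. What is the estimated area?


effective squares = 44 + 20 * 0.5 = 54.0
area = 54.0 * 4.0 = 216.0 km^2

216.0 km^2


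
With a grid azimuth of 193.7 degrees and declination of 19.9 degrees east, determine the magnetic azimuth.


magnetic azimuth = grid azimuth - declination (east +ve)
mag_az = 193.7 - 19.9 = 173.8 degrees

173.8 degrees


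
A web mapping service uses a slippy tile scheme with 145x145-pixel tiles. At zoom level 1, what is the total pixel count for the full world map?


tiles per axis = 2^1 = 2
total tiles = 2^2 = 4
pixels per axis = 2 * 145 = 290
total pixels = 290^2 = 84100

84100 pixels


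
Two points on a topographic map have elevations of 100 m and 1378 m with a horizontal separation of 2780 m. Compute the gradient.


gradient = (1378 - 100) / 2780 = 1278 / 2780 = 0.4597

0.4597


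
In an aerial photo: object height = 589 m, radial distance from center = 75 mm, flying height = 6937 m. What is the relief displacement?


d = h * r / H = 589 * 75 / 6937 = 6.37 mm

6.37 mm


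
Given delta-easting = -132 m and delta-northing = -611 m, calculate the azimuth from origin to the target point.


az = atan2(-132, -611) = -167.8 deg
adjusted to 0-360: 192.2 degrees

192.2 degrees


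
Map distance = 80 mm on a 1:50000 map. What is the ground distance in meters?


ground = 80 mm * 50000 / 1000 = 4000.0 m

4000.0 m


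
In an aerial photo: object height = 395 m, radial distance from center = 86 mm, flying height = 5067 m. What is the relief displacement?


d = h * r / H = 395 * 86 / 5067 = 6.7 mm

6.7 mm


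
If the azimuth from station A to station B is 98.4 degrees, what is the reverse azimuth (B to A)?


back azimuth = (98.4 + 180) mod 360 = 278.4 degrees

278.4 degrees


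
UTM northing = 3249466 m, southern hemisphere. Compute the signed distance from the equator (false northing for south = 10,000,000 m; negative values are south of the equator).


For southern: actual = 3249466 - 10000000 = -6750534 m

-6750534 m


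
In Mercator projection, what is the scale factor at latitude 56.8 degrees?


SF = 1 / cos(56.8) = 1 / 0.547563 = 1.826

1.826


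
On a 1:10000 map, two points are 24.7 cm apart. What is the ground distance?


ground = 24.7 cm * 10000 / 100 = 2470.0 m = 2.47 km

2.47 km


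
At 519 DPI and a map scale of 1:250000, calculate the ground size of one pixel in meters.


pixel_cm = 2.54 / 519 ≈ 0.004894 cm
ground = pixel_cm * 250000 / 100 = 2.54 * 250000 / (519 * 100) = 635000 / 51900 ≈ 12.24 m

12.24 m


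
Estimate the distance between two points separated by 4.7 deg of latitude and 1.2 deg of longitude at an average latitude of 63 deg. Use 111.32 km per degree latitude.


dlat_km = 4.7 * 111.32 = 523.204
dlon_km = 1.2 * 111.32 * cos(63) ≈ 60.646
dist = sqrt(523.204^2 + 60.646^2) ≈ 526.7 km

526.7 km


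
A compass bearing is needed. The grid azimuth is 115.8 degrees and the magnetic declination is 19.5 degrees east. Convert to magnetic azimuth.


magnetic azimuth = grid azimuth - declination (east +ve)
mag_az = 115.8 - 19.5 = 96.3 degrees

96.3 degrees


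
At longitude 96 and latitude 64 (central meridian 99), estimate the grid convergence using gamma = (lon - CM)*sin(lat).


gamma = (96 - 99) * sin(64) = -3 * 0.898794 = -2.696 degrees

-2.696 degrees


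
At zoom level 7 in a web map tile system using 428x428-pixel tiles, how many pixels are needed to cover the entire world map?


tiles per axis = 2^7 = 128
total tiles = 128^2 = 16384
pixels per axis = 128 * 428 = 54784
total pixels = 54784^2 = 3001286656

3001286656 pixels


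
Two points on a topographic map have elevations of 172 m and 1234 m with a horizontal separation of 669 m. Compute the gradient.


gradient = (1234 - 172) / 669 = 1062 / 669 = 1.5874

1.5874


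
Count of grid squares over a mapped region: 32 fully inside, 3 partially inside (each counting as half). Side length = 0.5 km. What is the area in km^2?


effective squares = 32 + 3 * 0.5 = 33.5
area = 33.5 * 0.25 = 8.375 km^2

8.375 km^2


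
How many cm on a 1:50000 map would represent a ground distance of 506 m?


map_cm = 506 * 100 / 50000 = 1.012 cm ≈ 1.01 cm

1.01 cm


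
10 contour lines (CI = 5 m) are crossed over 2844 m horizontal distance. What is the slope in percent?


elevation change = 10 * 5 = 50 m
slope = 50 / 2844 * 100 = 1.8%

1.8%


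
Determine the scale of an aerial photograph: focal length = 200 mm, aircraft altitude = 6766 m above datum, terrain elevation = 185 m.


scale = f / (H - h) = 200 mm / 6581 m = 200 / 6581000 = 1:32905

1:32905


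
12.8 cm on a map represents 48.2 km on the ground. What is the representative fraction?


ground = 48.2 km = 4820000 cm; RF denominator = ground / map = 4820000 / 12.8 ≈ 376563; RF = 1:376563

1:376563


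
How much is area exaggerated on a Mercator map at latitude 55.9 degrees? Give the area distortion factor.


area_distortion = 1/cos^2(55.9) = 3.182

3.182


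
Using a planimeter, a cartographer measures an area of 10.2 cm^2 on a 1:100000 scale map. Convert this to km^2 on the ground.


ground_area = 10.2 * (100000/100)^2 = 10200000.0 m^2 = 10.2 km^2

10.2 km^2


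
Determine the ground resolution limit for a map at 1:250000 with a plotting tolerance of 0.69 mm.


ground = 0.69 mm * 250000 / 1000 = 172.5 m

172.5 m


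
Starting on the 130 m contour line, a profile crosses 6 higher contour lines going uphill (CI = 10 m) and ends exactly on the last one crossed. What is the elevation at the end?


elevation = 130 + 6 * 10 = 190 m

190 m


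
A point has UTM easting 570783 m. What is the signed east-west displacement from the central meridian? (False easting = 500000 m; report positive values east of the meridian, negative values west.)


displacement = 570783 - 500000 = 70783 m

70783 m


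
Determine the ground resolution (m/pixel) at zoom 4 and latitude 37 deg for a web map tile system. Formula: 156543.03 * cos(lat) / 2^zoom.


res = 156543.03 * cos(37) / 2^4 = 156543.03 * 0.79863551 / 16 = 7813.8 m/pixel

7813.8 m/pixel


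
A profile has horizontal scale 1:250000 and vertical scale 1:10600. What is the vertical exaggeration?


VE = horizontal_scale / vertical_scale = 250000 / 10600 ≈ 23.6

23.6x


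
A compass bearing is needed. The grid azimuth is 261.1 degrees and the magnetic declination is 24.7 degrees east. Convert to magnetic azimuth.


magnetic azimuth = grid azimuth - declination (east +ve)
mag_az = 261.1 - 24.7 = 236.4 degrees

236.4 degrees


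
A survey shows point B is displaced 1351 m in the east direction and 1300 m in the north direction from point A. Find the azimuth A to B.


az = atan2(1351, 1300) = 46.1 deg
adjusted to 0-360: 46.1 degrees

46.1 degrees


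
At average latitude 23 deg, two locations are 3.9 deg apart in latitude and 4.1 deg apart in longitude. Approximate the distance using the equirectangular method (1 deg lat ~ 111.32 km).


dlat_km = 3.9 * 111.32 = 434.148
dlon_km = 4.1 * 111.32 * cos(23) ≈ 420.129
dist = sqrt(434.148^2 + 420.129^2) ≈ 604.1 km

604.1 km


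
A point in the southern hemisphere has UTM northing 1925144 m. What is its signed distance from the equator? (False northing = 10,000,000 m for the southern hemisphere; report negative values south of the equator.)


For southern: actual = 1925144 - 10000000 = -8074856 m

-8074856 m


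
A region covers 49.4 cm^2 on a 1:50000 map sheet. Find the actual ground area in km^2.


ground_area = 49.4 * (50000/100)^2 = 12350000.0 m^2 = 12.35 km^2

12.35 km^2


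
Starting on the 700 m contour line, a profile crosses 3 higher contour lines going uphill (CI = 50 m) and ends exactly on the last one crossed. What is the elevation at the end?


elevation = 700 + 3 * 50 = 850 m

850 m


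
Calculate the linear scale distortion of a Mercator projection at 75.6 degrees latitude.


SF = 1 / cos(75.6) = 1 / 0.24869 = 4.021

4.021


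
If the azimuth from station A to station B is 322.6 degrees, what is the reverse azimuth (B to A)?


back azimuth = (322.6 + 180) mod 360 = 142.6 degrees

142.6 degrees


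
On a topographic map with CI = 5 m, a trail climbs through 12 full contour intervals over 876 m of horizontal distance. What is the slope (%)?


elevation change = 12 * 5 = 60 m
slope = 60 / 876 * 100 = 6.8%

6.8%


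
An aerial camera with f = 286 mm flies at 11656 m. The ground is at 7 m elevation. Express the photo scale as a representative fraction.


scale = f / (H - h) = 286 mm / 11649 m = 286 / 11649000 = 1:40731

1:40731


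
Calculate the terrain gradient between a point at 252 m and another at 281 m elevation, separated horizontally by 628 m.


gradient = (281 - 252) / 628 = 29 / 628 = 0.0462

0.0462


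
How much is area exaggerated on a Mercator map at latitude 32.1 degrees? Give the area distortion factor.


area_distortion = 1/cos^2(32.1) = 1.394

1.394


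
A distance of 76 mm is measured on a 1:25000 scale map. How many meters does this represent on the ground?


ground = 76 mm * 25000 / 1000 = 1900.0 m

1900.0 m


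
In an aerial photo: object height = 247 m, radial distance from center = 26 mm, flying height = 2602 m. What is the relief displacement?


d = h * r / H = 247 * 26 / 2602 = 2.47 mm

2.47 mm


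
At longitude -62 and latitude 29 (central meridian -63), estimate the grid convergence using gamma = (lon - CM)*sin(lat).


gamma = (-62 - -63) * sin(29) = 1 * 0.48481 = 0.485 degrees

0.485 degrees


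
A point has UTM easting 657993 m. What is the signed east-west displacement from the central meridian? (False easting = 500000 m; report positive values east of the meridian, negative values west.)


displacement = 657993 - 500000 = 157993 m

157993 m


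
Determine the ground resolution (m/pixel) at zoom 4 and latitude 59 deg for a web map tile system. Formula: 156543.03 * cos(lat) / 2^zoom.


res = 156543.03 * cos(59) / 2^4 = 156543.03 * 0.51503807 / 16 = 5039.1 m/pixel

5039.1 m/pixel


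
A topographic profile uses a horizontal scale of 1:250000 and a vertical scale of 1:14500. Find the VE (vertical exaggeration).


VE = horizontal_scale / vertical_scale = 250000 / 14500 ≈ 17.2

17.2x


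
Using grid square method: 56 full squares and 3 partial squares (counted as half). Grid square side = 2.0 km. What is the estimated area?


effective squares = 56 + 3 * 0.5 = 57.5
area = 57.5 * 4.0 = 230.0 km^2

230.0 km^2


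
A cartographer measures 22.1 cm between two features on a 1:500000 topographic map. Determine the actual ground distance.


ground = 22.1 cm * 500000 / 100 = 110500.0 m = 110.5 km

110.5 km


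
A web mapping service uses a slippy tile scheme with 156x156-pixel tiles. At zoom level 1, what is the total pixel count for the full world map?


tiles per axis = 2^1 = 2
total tiles = 2^2 = 4
pixels per axis = 2 * 156 = 312
total pixels = 312^2 = 97344

97344 pixels
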